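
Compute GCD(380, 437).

Euclid: 437 = 1·380 + 57; 380 = 6·57 + 38; 57 = 1·38 + 19; 38 = 2·19 + 0. Last nonzero remainder: 19.

19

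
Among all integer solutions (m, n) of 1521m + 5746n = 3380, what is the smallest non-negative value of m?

6

gcd(1521, 5746) = 169 (Euclid: 5746 = 3·1521 + 1183; 1521 = 1·1183 + 338; 1183 = 3·338 + 169; 338 = 2·169 + 0), and 169 | 3380.
Extended Euclid: 1521·(-15) + 5746·(4) = 169. Scale by 20: m₀ = -300.
General solution m = m₀ + 34t; reducing mod 34 gives m = 6 (and n = -1).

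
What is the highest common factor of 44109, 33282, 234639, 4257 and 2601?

gcd(44109, 33282): 44109 = 1·33282 + 10827; 33282 = 3·10827 + 801; 10827 = 13·801 + 414; 801 = 1·414 + 387; 414 = 1·387 + 27; 387 = 14·27 + 9; 27 = 3·9 + 0 → 9
gcd(9, 234639): 234639 = 26071·9 + 0 → 9
gcd(9, 4257): 4257 = 473·9 + 0 → 9
gcd(9, 2601): 2601 = 289·9 + 0 → 9

9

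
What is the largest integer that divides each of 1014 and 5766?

6

Euclid: 5766 = 5·1014 + 696; 1014 = 1·696 + 318; 696 = 2·318 + 60; 318 = 5·60 + 18; 60 = 3·18 + 6; 18 = 3·6 + 0. Last nonzero remainder: 6.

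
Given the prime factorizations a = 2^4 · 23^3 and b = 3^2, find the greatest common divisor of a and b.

min exponent per shared prime: (none) = 1

1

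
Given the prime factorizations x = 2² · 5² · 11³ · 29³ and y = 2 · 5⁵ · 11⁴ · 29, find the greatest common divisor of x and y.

min exponent per shared prime: 2 · 5² · 11³ · 29 = 1929950

1929950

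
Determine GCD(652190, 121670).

Euclid: 652190 = 5·121670 + 43840; 121670 = 2·43840 + 33990; 43840 = 1·33990 + 9850; 33990 = 3·9850 + 4440; 9850 = 2·4440 + 970; 4440 = 4·970 + 560; 970 = 1·560 + 410; 560 = 1·410 + 150; 410 = 2·150 + 110; 150 = 1·110 + 40; 110 = 2·40 + 30; 40 = 1·30 + 10; 30 = 3·10 + 0. Last nonzero remainder: 10.

10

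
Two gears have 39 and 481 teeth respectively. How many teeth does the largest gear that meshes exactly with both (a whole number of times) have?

Euclid: 481 = 12·39 + 13; 39 = 3·13 + 0. Last nonzero remainder: 13.

13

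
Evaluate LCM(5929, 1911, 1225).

5780775

5929 = 7² · 11²; 1911 = 3 · 7² · 13; 1225 = 5² · 7²
lcm takes max exponent of each prime: 3 · 5² · 7² · 11² · 13 = 5780775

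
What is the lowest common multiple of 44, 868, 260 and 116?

17997980

44 = 2² · 11; 868 = 2² · 7 · 31; 260 = 2² · 5 · 13; 116 = 2² · 29
lcm takes max exponent of each prime: 2² · 5 · 7 · 11 · 13 · 29 · 31 = 17997980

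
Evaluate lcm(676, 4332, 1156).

211579212

676 = 2² · 13²; 4332 = 2² · 3 · 19²; 1156 = 2² · 17²
lcm takes max exponent of each prime: 2² · 3 · 13² · 17² · 19² = 211579212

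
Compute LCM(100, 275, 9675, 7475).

100 = 2² · 5²; 275 = 5² · 11; 9675 = 3² · 5² · 43; 7475 = 5² · 13 · 23
lcm takes max exponent of each prime: 2² · 3² · 5² · 11 · 13 · 23 · 43 = 127284300

127284300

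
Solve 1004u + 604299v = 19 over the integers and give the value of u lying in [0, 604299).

415907

Euclid: 604299 = 601·1004 + 895; 1004 = 1·895 + 109; 895 = 8·109 + 23; 109 = 4·23 + 17; 23 = 1·17 + 6; 17 = 2·6 + 5; 6 = 1·5 + 1; 5 = 5·1 + 0 → gcd = 1; 19 = 1·19.
Back-substitution yields 1004·(-105331) + 604299·(175) = 1, so one solution is u = -105331·19 = -2001289, v = 175·19 = 3325.
Solutions in u differ by 604299/1 = 604299; the one in [0, 604299) is -2001289 mod 604299 = 415907.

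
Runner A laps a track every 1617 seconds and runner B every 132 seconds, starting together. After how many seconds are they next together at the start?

1617 = 3 · 7² · 11; 132 = 2² · 3 · 11
max exponents: 2² · 3 · 7² · 11 = 6468

6468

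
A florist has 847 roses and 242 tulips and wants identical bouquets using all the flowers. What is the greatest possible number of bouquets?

Euclid: 847 = 3·242 + 121; 242 = 2·121 + 0. Last nonzero remainder: 121.

121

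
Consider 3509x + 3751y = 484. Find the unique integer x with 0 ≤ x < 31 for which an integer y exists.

Reduce mod 3751: 3509x ≡ 484 (mod 3751). With g = gcd(3509, 3751) = 121 dividing 484, divide through: 29x ≡ 4 (mod 31).
Since gcd(29, 31) = 1, x ≡ 4·(29)⁻¹ ≡ 29 (mod 31). Smallest non-negative: 29.

29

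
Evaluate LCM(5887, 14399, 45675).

lcm(5887, 14399) = 5887·14399/gcd = 84766913/7 = 12109559
lcm(12109559, 45675) = 12109559·45675/gcd = 553104107325/203 = 2724650775

2724650775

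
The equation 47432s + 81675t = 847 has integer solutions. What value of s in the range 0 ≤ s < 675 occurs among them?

446

Reduce mod 81675: 47432s ≡ 847 (mod 81675). With g = gcd(47432, 81675) = 121 dividing 847, divide through: 392s ≡ 7 (mod 675).
Since gcd(392, 675) = 1, s ≡ 7·(392)⁻¹ ≡ 446 (mod 675). Smallest non-negative: 446.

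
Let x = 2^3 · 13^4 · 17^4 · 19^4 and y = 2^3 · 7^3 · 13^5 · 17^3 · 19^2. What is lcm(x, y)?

max exponent per prime: 2^3 · 7^3 · 13^5 · 17^4 · 19^4 = 11089474277581226072

11089474277581226072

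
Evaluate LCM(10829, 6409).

10829 = 7² · 13 · 17; 6409 = 13 · 17 · 29
max exponents: 7² · 13 · 17 · 29 = 314041

314041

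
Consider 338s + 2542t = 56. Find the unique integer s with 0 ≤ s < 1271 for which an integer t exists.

Euclid: 2542 = 7·338 + 176; 338 = 1·176 + 162; 176 = 1·162 + 14; 162 = 11·14 + 8; 14 = 1·8 + 6; 8 = 1·6 + 2; 6 = 3·2 + 0 → gcd = 2; 56 = 2·28.
Back-substitution yields 338·(361) + 2542·(-48) = 2, so one solution is s = 361·28 = 10108, t = -48·28 = -1344.
Solutions in s differ by 2542/2 = 1271; the one in [0, 1271) is 10108 mod 1271 = 1211.

1211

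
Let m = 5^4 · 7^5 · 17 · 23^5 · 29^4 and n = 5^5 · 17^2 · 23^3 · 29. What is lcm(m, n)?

max exponent per prime: 5^5 · 7^5 · 17^2 · 23^5 · 29^4 = 69098598079048485653125

69098598079048485653125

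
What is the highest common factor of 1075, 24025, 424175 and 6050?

1075 = 5² · 43; 24025 = 5² · 31²; 424175 = 5² · 19² · 47; 6050 = 2 · 5² · 11²
gcd takes min exponent of each prime: 5² = 25

25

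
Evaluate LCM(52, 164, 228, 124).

52 = 2² · 13; 164 = 2² · 41; 228 = 2² · 3 · 19; 124 = 2² · 31
lcm takes max exponent of each prime: 2² · 3 · 13 · 19 · 31 · 41 = 3767244

3767244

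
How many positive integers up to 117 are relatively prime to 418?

Prime factors of 418: 2, 11, 19. Count integers ≤ 117 divisible by none of them.
By inclusion–exclusion: 117 − ⌊117/2⌋ − ⌊117/11⌋ − ⌊117/19⌋ + ⌊117/22⌋ + ⌊117/38⌋ + ⌊117/209⌋ − ⌊117/418⌋ = 51.

51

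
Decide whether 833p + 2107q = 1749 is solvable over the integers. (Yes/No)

No

gcd(833, 2107): 2107 = 2·833 + 441; 833 = 1·441 + 392; 441 = 1·392 + 49; 392 = 8·49 + 0 → 49
49 does not divide 1749, so a solution does not exist.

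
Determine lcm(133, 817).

gcd first: 817 = 6·133 + 19; 133 = 7·19 + 0 → gcd = 19
lcm = 133·817/gcd = 108661/19 = 5719

5719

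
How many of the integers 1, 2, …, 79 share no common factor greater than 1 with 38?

38

Prime factors of 38: 2, 19. Count integers ≤ 79 divisible by none of them.
By inclusion–exclusion: 79 − ⌊79/2⌋ − ⌊79/19⌋ + ⌊79/38⌋ = 38.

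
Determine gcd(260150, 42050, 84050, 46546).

260150 = 2 · 5² · 11² · 43; 42050 = 2 · 5² · 29²; 84050 = 2 · 5² · 41²; 46546 = 2 · 17 · 37²
gcd takes min exponent of each prime: 2 = 2

2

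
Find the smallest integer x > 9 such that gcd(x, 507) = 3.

507 = 3·169. Any x with gcd(x, 507) = 3 is a multiple of 3, say 3s, with s coprime to 169.
Need s > 9/3, so s ≥ 4. First s ≥ 4 with gcd(s, 169) = 1 is s = 4. Thus x = 3·4 = 12.

12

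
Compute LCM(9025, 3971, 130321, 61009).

9025 = 5² · 19²; 3971 = 11 · 19²; 130321 = 19⁴; 61009 = 13² · 19²
lcm takes max exponent of each prime: 5² · 11 · 13² · 19⁴ = 6056668475

6056668475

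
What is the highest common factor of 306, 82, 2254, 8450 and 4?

2

306 = 2 · 3² · 17; 82 = 2 · 41; 2254 = 2 · 7² · 23; 8450 = 2 · 5² · 13²; 4 = 2²
gcd takes min exponent of each prime: 2 = 2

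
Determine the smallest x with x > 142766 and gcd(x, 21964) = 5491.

gcd(x, 21964) = 5491 forces 5491 | x; write x = 5491s. Then gcd(5491s, 5491·4) = 5491·gcd(s, 4), so need gcd(s, 4) = 1.
5491s > 142766 gives s ≥ 27. The least s ≥ 27 coprime to 4 is 27, so x = 5491·27 = 148257.

148257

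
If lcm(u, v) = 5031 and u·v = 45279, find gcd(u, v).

9

gcd·lcm = product, so gcd = 45279/5031 = 9.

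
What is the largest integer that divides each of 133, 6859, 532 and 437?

gcd(133, 6859): 6859 = 51·133 + 76; 133 = 1·76 + 57; 76 = 1·57 + 19; 57 = 3·19 + 0 → 19
gcd(19, 532): 532 = 28·19 + 0 → 19
gcd(19, 437): 437 = 23·19 + 0 → 19

19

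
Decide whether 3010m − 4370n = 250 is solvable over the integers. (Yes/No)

By Bézout, 3010m − 4370n = 250 has integer solutions iff gcd(3010, 4370) | 250.
Euclid: 4370 = 1·3010 + 1360; 3010 = 2·1360 + 290; 1360 = 4·290 + 200; 290 = 1·200 + 90; 200 = 2·90 + 20; 90 = 4·20 + 10; 20 = 2·10 + 0. gcd = 10; 250 mod 10 = 0. Yes.

Yes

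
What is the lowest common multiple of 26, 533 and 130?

26 = 2 · 13; 533 = 13 · 41; 130 = 2 · 5 · 13
lcm takes max exponent of each prime: 2 · 5 · 13 · 41 = 5330

5330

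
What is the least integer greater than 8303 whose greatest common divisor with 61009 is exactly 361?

Multiples of 361 above 8303: 361·24, 361·25, … . Need the cofactor coprime to 61009/361 = 169.
Checking s = 24, 25, … the first with gcd(s, 169) = 1 is s = 24, giving 8664.

8664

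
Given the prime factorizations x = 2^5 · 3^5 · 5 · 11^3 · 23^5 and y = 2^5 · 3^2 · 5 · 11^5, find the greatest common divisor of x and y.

1916640

min exponent per shared prime: 2^5 · 3^2 · 5 · 11^3 = 1916640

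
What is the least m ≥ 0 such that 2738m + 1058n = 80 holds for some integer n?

126

Reduce mod 1058: 2738m ≡ 80 (mod 1058). With g = gcd(2738, 1058) = 2 dividing 80, divide through: 1369m ≡ 40 (mod 529).
Since gcd(1369, 529) = 1, m ≡ 40·(1369)⁻¹ ≡ 126 (mod 529). Smallest non-negative: 126.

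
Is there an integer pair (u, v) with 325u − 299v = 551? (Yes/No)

No

By Bézout, 325u − 299v = 551 has integer solutions iff gcd(325, 299) | 551.
Euclid: 325 = 1·299 + 26; 299 = 11·26 + 13; 26 = 2·13 + 0. gcd = 13; 551 mod 13 = 5. No.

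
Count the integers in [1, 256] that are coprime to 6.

85

Prime factors of 6: 2, 3. Count integers ≤ 256 divisible by none of them.
By inclusion–exclusion: 256 − ⌊256/2⌋ − ⌊256/3⌋ + ⌊256/6⌋ = 85.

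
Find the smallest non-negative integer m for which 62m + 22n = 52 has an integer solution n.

Reduce mod 22: 62m ≡ 52 (mod 22). With g = gcd(62, 22) = 2 dividing 52, divide through: 31m ≡ 26 (mod 11).
Since gcd(31, 11) = 1, m ≡ 26·(31)⁻¹ ≡ 9 (mod 11). Smallest non-negative: 9.

9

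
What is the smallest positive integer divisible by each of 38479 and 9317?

51215549

gcd first: 38479 = 4·9317 + 1211; 9317 = 7·1211 + 840; 1211 = 1·840 + 371; 840 = 2·371 + 98; 371 = 3·98 + 77; 98 = 1·77 + 21; 77 = 3·21 + 14; 21 = 1·14 + 7; 14 = 2·7 + 0 → gcd = 7
lcm = 38479·9317/gcd = 358508843/7 = 51215549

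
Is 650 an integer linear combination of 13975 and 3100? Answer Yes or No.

Yes

gcd(13975, 3100): 13975 = 4·3100 + 1575; 3100 = 1·1575 + 1525; 1575 = 1·1525 + 50; 1525 = 30·50 + 25; 50 = 2·25 + 0 → 25
25 divides 650, so a solution exists.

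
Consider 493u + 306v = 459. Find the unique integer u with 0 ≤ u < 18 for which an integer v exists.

9

gcd(493, 306) = 17 (Euclid: 493 = 1·306 + 187; 306 = 1·187 + 119; 187 = 1·119 + 68; 119 = 1·68 + 51; 68 = 1·51 + 17; 51 = 3·17 + 0), and 17 | 459.
Extended Euclid: 493·(5) + 306·(-8) = 17. Scale by 27: u₀ = 135.
General solution u = u₀ + 18t; reducing mod 18 gives u = 9 (and v = -13).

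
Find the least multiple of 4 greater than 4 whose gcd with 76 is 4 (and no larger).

8

gcd(k, 76) = 4 forces 4 | k; write k = 4s. Then gcd(4s, 4·19) = 4·gcd(s, 19), so need gcd(s, 19) = 1.
4s > 4 gives s ≥ 2. The least s ≥ 2 coprime to 19 is 2, so k = 4·2 = 8.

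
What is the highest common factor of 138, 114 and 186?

6

138 = 2 · 3 · 23; 114 = 2 · 3 · 19; 186 = 2 · 3 · 31
gcd takes min exponent of each prime: 2 · 3 = 6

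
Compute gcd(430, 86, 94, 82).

430 = 2 · 5 · 43; 86 = 2 · 43; 94 = 2 · 47; 82 = 2 · 41
gcd takes min exponent of each prime: 2 = 2

2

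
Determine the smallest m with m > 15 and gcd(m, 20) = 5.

gcd(m, 20) = 5 forces 5 | m; write m = 5s. Then gcd(5s, 5·4) = 5·gcd(s, 4), so need gcd(s, 4) = 1.
5s > 15 gives s ≥ 4. The least s ≥ 4 coprime to 4 is 5, so m = 5·5 = 25.

25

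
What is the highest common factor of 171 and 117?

171 = 3² · 19
117 = 3² · 13
Common: 3² = 9

9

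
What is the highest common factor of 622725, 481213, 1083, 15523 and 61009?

622725 = 3 · 5² · 19² · 23; 481213 = 19² · 31 · 43; 1083 = 3 · 19²; 15523 = 19² · 43; 61009 = 13² · 19²
gcd takes min exponent of each prime: 19² = 361

361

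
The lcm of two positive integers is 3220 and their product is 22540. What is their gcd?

From gcd × lcm = mn: gcd = 22540 / 3220 = 7.

7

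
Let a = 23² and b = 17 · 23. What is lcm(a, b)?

8993

max exponent per prime: 17 · 23² = 8993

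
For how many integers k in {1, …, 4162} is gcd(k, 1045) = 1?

2867

1045 = 5·11·19. Inclusion–exclusion on these primes:
4162 − ⌊4162/5⌋ − ⌊4162/11⌋ − ⌊4162/19⌋ + ⌊4162/55⌋ + ⌊4162/95⌋ + ⌊4162/209⌋ − ⌊4162/1045⌋ = 2867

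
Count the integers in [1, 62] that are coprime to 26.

26 = 2·13. Inclusion–exclusion on these primes:
62 − ⌊62/2⌋ − ⌊62/13⌋ + ⌊62/26⌋ = 29

29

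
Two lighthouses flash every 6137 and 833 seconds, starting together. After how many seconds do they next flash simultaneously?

gcd first: 6137 = 7·833 + 306; 833 = 2·306 + 221; 306 = 1·221 + 85; 221 = 2·85 + 51; 85 = 1·51 + 34; 51 = 1·34 + 17; 34 = 2·17 + 0 → gcd = 17
lcm = 6137·833/gcd = 5112121/17 = 300713

300713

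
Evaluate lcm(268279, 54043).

1318054727

268279 = 11 · 29³; 54043 = 11 · 17³
max exponents: 11 · 17³ · 29³ = 1318054727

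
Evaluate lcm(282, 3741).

282 = 2 · 3 · 47; 3741 = 3 · 29 · 43
max exponents: 2 · 3 · 29 · 43 · 47 = 351654

351654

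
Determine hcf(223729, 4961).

121

Euclid: 223729 = 45·4961 + 484; 4961 = 10·484 + 121; 484 = 4·121 + 0. Last nonzero remainder: 121.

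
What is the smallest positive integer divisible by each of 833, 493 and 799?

833 = 7² · 17; 493 = 17 · 29; 799 = 17 · 47
lcm takes max exponent of each prime: 7² · 17 · 29 · 47 = 1135379

1135379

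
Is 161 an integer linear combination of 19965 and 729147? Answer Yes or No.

No

gcd(19965, 729147): 729147 = 36·19965 + 10407; 19965 = 1·10407 + 9558; 10407 = 1·9558 + 849; 9558 = 11·849 + 219; 849 = 3·219 + 192; 219 = 1·192 + 27; 192 = 7·27 + 3; 27 = 9·3 + 0 → 3
3 does not divide 161, so a solution does not exist.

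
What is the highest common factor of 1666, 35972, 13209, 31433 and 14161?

17

1666 = 2 · 7² · 17; 35972 = 2² · 17 · 23²; 13209 = 3 · 7 · 17 · 37; 31433 = 17 · 43²; 14161 = 7² · 17²
gcd takes min exponent of each prime: 17 = 17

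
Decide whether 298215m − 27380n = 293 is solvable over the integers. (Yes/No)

No

By Bézout, 298215m − 27380n = 293 has integer solutions iff gcd(298215, 27380) | 293.
Euclid: 298215 = 10·27380 + 24415; 27380 = 1·24415 + 2965; 24415 = 8·2965 + 695; 2965 = 4·695 + 185; 695 = 3·185 + 140; 185 = 1·140 + 45; 140 = 3·45 + 5; 45 = 9·5 + 0. gcd = 5; 293 mod 5 = 3. No.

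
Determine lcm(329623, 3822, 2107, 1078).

lcm(329623, 3822) = 329623·3822/gcd = 1259819106/49 = 25710594
lcm(25710594, 2107) = 25710594·2107/gcd = 54172221558/49 = 1105555542
lcm(1105555542, 1078) = 1105555542·1078/gcd = 1191788874276/98 = 12161110962

12161110962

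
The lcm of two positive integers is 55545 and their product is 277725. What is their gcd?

5

gcd·lcm = product, so gcd = 277725/55545 = 5.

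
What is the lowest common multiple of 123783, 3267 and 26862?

82439478

123783 = 3 · 11³ · 31; 3267 = 3³ · 11²; 26862 = 2 · 3 · 11² · 37
lcm takes max exponent of each prime: 2 · 3³ · 11³ · 31 · 37 = 82439478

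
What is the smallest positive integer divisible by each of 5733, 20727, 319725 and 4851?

lcm(5733, 20727) = 5733·20727/gcd = 118827891/441 = 269451
lcm(269451, 319725) = 269451·319725/gcd = 86150220975/441 = 195351975
lcm(195351975, 4851) = 195351975·4851/gcd = 947652430725/441 = 2148871725

2148871725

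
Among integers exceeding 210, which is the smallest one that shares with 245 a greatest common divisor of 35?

280

Multiples of 35 above 210: 35·7, 35·8, … . Need the cofactor coprime to 245/35 = 7.
Checking s = 7, 8, … the first with gcd(s, 7) = 1 is s = 8, giving 280.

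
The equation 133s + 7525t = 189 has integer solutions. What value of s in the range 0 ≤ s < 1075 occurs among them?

Reduce mod 7525: 133s ≡ 189 (mod 7525). With g = gcd(133, 7525) = 7 dividing 189, divide through: 19s ≡ 27 (mod 1075).
Since gcd(19, 1075) = 1, s ≡ 27·(19)⁻¹ ≡ 58 (mod 1075). Smallest non-negative: 58.

58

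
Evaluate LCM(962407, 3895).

gcd first: 962407 = 247·3895 + 342; 3895 = 11·342 + 133; 342 = 2·133 + 76; 133 = 1·76 + 57; 76 = 1·57 + 19; 57 = 3·19 + 0 → gcd = 19
lcm = 962407·3895/gcd = 3748575265/19 = 197293435

197293435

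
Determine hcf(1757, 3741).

1

Euclid: 3741 = 2·1757 + 227; 1757 = 7·227 + 168; 227 = 1·168 + 59; 168 = 2·59 + 50; 59 = 1·50 + 9; 50 = 5·9 + 5; 9 = 1·5 + 4; 5 = 1·4 + 1; 4 = 4·1 + 0. Last nonzero remainder: 1.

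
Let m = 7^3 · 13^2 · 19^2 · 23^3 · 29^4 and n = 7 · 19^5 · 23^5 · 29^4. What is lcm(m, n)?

653401310376020339599739

max exponent per prime: 7^3 · 13^2 · 19^5 · 23^5 · 29^4 = 653401310376020339599739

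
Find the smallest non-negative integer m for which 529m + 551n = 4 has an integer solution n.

gcd(529, 551) = 1 (Euclid: 551 = 1·529 + 22; 529 = 24·22 + 1; 22 = 22·1 + 0), and 1 | 4.
Extended Euclid: 529·(25) + 551·(-24) = 1. Scale by 4: m₀ = 100.
General solution m = m₀ + 551t; reducing mod 551 gives m = 100 (and n = -96).

100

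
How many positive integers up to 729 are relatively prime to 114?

230

Prime factors of 114: 2, 3, 19. Count integers ≤ 729 divisible by none of them.
By inclusion–exclusion: 729 − ⌊729/2⌋ − ⌊729/3⌋ − ⌊729/19⌋ + ⌊729/6⌋ + ⌊729/38⌋ + ⌊729/57⌋ − ⌊729/114⌋ = 230.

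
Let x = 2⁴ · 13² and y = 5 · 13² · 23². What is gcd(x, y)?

169

min exponent per shared prime: 13² = 169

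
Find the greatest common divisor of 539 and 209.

539 = 7² · 11
209 = 11 · 19
Common: 11 = 11

11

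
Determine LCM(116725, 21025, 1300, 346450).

93819352900

116725 = 5² · 7 · 23 · 29; 21025 = 5² · 29²; 1300 = 2² · 5² · 13; 346450 = 2 · 5² · 13² · 41
lcm takes max exponent of each prime: 2² · 5² · 7 · 13² · 23 · 29² · 41 = 93819352900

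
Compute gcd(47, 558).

47 = 47
558 = 2 · 3² · 31
Common: 1 = 1

1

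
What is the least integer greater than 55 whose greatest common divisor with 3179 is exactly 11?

3179 = 11·289. Any t with gcd(t, 3179) = 11 is a multiple of 11, say 11s, with s coprime to 289.
Need s > 55/11, so s ≥ 6. First s ≥ 6 with gcd(s, 289) = 1 is s = 6. Thus t = 11·6 = 66.

66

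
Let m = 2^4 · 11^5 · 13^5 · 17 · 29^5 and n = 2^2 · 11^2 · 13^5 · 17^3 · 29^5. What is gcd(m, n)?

min exponent per shared prime: 2^2 · 11^2 · 13^5 · 17 · 29^5 = 62661535663665796

62661535663665796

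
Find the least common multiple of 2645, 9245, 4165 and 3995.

lcm(2645, 9245) = 2645·9245/gcd = 24453025/5 = 4890605
lcm(4890605, 4165) = 4890605·4165/gcd = 20369369825/5 = 4073873965
lcm(4073873965, 3995) = 4073873965·3995/gcd = 16275126490175/85 = 191472076355

191472076355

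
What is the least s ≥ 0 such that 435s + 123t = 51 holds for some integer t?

25

Reduce mod 123: 435s ≡ 51 (mod 123). With g = gcd(435, 123) = 3 dividing 51, divide through: 145s ≡ 17 (mod 41).
Since gcd(145, 41) = 1, s ≡ 17·(145)⁻¹ ≡ 25 (mod 41). Smallest non-negative: 25.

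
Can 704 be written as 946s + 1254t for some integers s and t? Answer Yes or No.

Yes

gcd(946, 1254): 1254 = 1·946 + 308; 946 = 3·308 + 22; 308 = 14·22 + 0 → 22
22 divides 704, so a solution exists.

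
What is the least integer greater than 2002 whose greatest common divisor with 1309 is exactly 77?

Multiples of 77 above 2002: 77·27, 77·28, … . Need the cofactor coprime to 1309/77 = 17.
Checking s = 27, 28, … the first with gcd(s, 17) = 1 is s = 27, giving 2079.

2079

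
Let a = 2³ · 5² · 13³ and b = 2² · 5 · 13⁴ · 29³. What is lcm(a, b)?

max exponent per prime: 2³ · 5² · 13⁴ · 29³ = 139314845800

139314845800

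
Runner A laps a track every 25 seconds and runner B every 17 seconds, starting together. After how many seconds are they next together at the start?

25 = 5²; 17 = 17
max exponents: 5² · 17 = 425

425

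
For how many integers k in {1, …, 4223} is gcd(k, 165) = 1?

Prime factors of 165: 3, 5, 11. Count integers ≤ 4223 divisible by none of them.
By inclusion–exclusion: 4223 − ⌊4223/3⌋ − ⌊4223/5⌋ − ⌊4223/11⌋ + ⌊4223/15⌋ + ⌊4223/33⌋ + ⌊4223/55⌋ − ⌊4223/165⌋ = 2048.

2048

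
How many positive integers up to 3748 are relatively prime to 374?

Prime factors of 374: 2, 11, 17. Count integers ≤ 3748 divisible by none of them.
By inclusion–exclusion: 3748 − ⌊3748/2⌋ − ⌊3748/11⌋ − ⌊3748/17⌋ + ⌊3748/22⌋ + ⌊3748/34⌋ + ⌊3748/187⌋ − ⌊3748/374⌋ = 1604.

1604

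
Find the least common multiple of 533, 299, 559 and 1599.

1581411

533 = 13 · 41; 299 = 13 · 23; 559 = 13 · 43; 1599 = 3 · 13 · 41
lcm takes max exponent of each prime: 3 · 13 · 23 · 41 · 43 = 1581411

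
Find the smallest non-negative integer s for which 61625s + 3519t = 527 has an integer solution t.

178

Reduce mod 3519: 61625s ≡ 527 (mod 3519). With g = gcd(61625, 3519) = 17 dividing 527, divide through: 3625s ≡ 31 (mod 207).
Since gcd(3625, 207) = 1, s ≡ 31·(3625)⁻¹ ≡ 178 (mod 207). Smallest non-negative: 178.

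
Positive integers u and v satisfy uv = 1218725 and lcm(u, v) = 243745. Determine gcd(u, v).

From gcd × lcm = uv: gcd = 1218725 / 243745 = 5.

5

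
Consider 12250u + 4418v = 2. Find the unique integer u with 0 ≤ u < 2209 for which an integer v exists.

22

gcd(12250, 4418) = 2 (Euclid: 12250 = 2·4418 + 3414; 4418 = 1·3414 + 1004; 3414 = 3·1004 + 402; 1004 = 2·402 + 200; 402 = 2·200 + 2; 200 = 100·2 + 0), and 2 | 2.
Extended Euclid: 12250·(22) + 4418·(-61) = 2. Scale by 1: u₀ = 22.
General solution u = u₀ + 2209t; reducing mod 2209 gives u = 22 (and v = -61).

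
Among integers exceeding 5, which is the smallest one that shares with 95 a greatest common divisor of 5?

10

95 = 5·19. Any a with gcd(a, 95) = 5 is a multiple of 5, say 5s, with s coprime to 19.
Need s > 5/5, so s ≥ 2. First s ≥ 2 with gcd(s, 19) = 1 is s = 2. Thus a = 5·2 = 10.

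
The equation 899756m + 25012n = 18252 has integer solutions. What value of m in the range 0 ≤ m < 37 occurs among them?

gcd(899756, 25012) = 676 (Euclid: 899756 = 35·25012 + 24336; 25012 = 1·24336 + 676; 24336 = 36·676 + 0), and 676 | 18252.
Extended Euclid: 899756·(-1) + 25012·(36) = 676. Scale by 27: m₀ = -27.
General solution m = m₀ + 37t; reducing mod 37 gives m = 10 (and n = -359).

10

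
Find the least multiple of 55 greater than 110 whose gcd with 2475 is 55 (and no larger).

220

gcd(k, 2475) = 55 forces 55 | k; write k = 55s. Then gcd(55s, 55·45) = 55·gcd(s, 45), so need gcd(s, 45) = 1.
55s > 110 gives s ≥ 3. The least s ≥ 3 coprime to 45 is 4, so k = 55·4 = 220.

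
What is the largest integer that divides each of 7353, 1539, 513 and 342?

gcd(7353, 1539): 7353 = 4·1539 + 1197; 1539 = 1·1197 + 342; 1197 = 3·342 + 171; 342 = 2·171 + 0 → 171
gcd(171, 513): 513 = 3·171 + 0 → 171
gcd(171, 342): 342 = 2·171 + 0 → 171

171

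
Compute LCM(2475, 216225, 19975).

1900401525

2475 = 3² · 5² · 11; 216225 = 3² · 5² · 31²; 19975 = 5² · 17 · 47
lcm takes max exponent of each prime: 3² · 5² · 11 · 17 · 31² · 47 = 1900401525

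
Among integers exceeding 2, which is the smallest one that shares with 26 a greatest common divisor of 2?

4

26 = 2·13. Any m with gcd(m, 26) = 2 is a multiple of 2, say 2s, with s coprime to 13.
Need s > 2/2, so s ≥ 2. First s ≥ 2 with gcd(s, 13) = 1 is s = 2. Thus m = 2·2 = 4.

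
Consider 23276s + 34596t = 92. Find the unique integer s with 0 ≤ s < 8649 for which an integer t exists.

gcd(23276, 34596) = 4 (Euclid: 34596 = 1·23276 + 11320; 23276 = 2·11320 + 636; 11320 = 17·636 + 508; 636 = 1·508 + 128; 508 = 3·128 + 124; 128 = 1·124 + 4; 124 = 31·4 + 0), and 4 | 92.
Extended Euclid: 23276·(272) + 34596·(-183) = 4. Scale by 23: s₀ = 6256.
General solution s = s₀ + 8649k; reducing mod 8649 gives s = 6256 (and t = -4209).

6256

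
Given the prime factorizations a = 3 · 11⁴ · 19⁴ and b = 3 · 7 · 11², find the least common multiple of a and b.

max exponent per prime: 3 · 7 · 11⁴ · 19⁴ = 40068624981

40068624981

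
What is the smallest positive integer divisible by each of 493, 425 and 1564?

1133900

493 = 17 · 29; 425 = 5² · 17; 1564 = 2² · 17 · 23
lcm takes max exponent of each prime: 2² · 5² · 17 · 23 · 29 = 1133900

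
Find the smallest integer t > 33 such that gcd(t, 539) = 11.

44

Multiples of 11 above 33: 11·4, 11·5, … . Need the cofactor coprime to 539/11 = 49.
Checking s = 4, 5, … the first with gcd(s, 49) = 1 is s = 4, giving 44.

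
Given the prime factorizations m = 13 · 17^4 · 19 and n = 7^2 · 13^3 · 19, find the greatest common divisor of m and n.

247

min exponent per shared prime: 13 · 19 = 247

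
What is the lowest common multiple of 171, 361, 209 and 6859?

lcm(171, 361) = 171·361/gcd = 61731/19 = 3249
lcm(3249, 209) = 3249·209/gcd = 679041/19 = 35739
lcm(35739, 6859) = 35739·6859/gcd = 245133801/361 = 679041

679041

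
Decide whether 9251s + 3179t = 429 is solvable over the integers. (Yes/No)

Yes

gcd(9251, 3179): 9251 = 2·3179 + 2893; 3179 = 1·2893 + 286; 2893 = 10·286 + 33; 286 = 8·33 + 22; 33 = 1·22 + 11; 22 = 2·11 + 0 → 11
11 divides 429, so a solution exists.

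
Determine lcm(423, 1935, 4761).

lcm(423, 1935) = 423·1935/gcd = 818505/9 = 90945
lcm(90945, 4761) = 90945·4761/gcd = 432989145/9 = 48109905

48109905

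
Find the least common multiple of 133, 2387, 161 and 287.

133 = 7 · 19; 2387 = 7 · 11 · 31; 161 = 7 · 23; 287 = 7 · 41
lcm takes max exponent of each prime: 7 · 11 · 19 · 23 · 31 · 41 = 42767879

42767879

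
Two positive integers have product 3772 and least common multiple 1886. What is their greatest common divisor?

From gcd × lcm = uv: gcd = 3772 / 1886 = 2.

2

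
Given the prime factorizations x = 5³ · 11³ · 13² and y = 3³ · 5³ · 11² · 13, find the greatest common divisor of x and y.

196625

min exponent per shared prime: 5³ · 11² · 13 = 196625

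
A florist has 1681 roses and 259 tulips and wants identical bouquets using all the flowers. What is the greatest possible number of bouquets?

1

1681 = 41²
259 = 7 · 37
Common: 1 = 1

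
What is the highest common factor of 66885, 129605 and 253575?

245

gcd(66885, 129605): 129605 = 1·66885 + 62720; 66885 = 1·62720 + 4165; 62720 = 15·4165 + 245; 4165 = 17·245 + 0 → 245
gcd(245, 253575): 253575 = 1035·245 + 0 → 245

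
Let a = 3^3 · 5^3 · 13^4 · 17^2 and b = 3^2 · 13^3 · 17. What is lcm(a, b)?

max exponent per prime: 3^3 · 5^3 · 13^4 · 17^2 = 27857685375

27857685375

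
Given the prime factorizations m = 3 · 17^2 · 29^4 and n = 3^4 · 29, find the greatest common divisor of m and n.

min exponent per shared prime: 3 · 29 = 87

87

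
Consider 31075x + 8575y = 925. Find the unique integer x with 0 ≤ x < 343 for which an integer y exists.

130

Euclid: 31075 = 3·8575 + 5350; 8575 = 1·5350 + 3225; 5350 = 1·3225 + 2125; 3225 = 1·2125 + 1100; 2125 = 1·1100 + 1025; 1100 = 1·1025 + 75; 1025 = 13·75 + 50; 75 = 1·50 + 25; 50 = 2·25 + 0 → gcd = 25; 925 = 25·37.
Back-substitution yields 31075·(-117) + 8575·(424) = 25, so one solution is x = -117·37 = -4329, y = 424·37 = 15688.
Solutions in x differ by 8575/25 = 343; the one in [0, 343) is -4329 mod 343 = 130.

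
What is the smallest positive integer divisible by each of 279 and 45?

1395

gcd first: 279 = 6·45 + 9; 45 = 5·9 + 0 → gcd = 9
lcm = 279·45/gcd = 12555/9 = 1395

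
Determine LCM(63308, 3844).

60838988

63308 = 2² · 7² · 17 · 19; 3844 = 2² · 31²
max exponents: 2² · 7² · 17 · 19 · 31² = 60838988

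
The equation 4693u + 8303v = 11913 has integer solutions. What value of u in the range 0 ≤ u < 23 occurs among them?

22

Euclid: 8303 = 1·4693 + 3610; 4693 = 1·3610 + 1083; 3610 = 3·1083 + 361; 1083 = 3·361 + 0 → gcd = 361; 11913 = 361·33.
Back-substitution yields 4693·(-7) + 8303·(4) = 361, so one solution is u = -7·33 = -231, v = 4·33 = 132.
Solutions in u differ by 8303/361 = 23; the one in [0, 23) is -231 mod 23 = 22.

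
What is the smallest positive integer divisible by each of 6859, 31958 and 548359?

17524456922

6859 = 19³; 31958 = 2 · 19 · 29²; 548359 = 7² · 19² · 31
lcm takes max exponent of each prime: 2 · 7² · 19³ · 29² · 31 = 17524456922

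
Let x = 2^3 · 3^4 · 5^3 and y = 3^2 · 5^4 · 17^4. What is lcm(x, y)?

33826005000

max exponent per prime: 2^3 · 3^4 · 5^4 · 17^4 = 33826005000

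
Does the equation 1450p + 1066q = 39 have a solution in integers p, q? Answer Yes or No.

gcd(1450, 1066): 1450 = 1·1066 + 384; 1066 = 2·384 + 298; 384 = 1·298 + 86; 298 = 3·86 + 40; 86 = 2·40 + 6; 40 = 6·6 + 4; 6 = 1·4 + 2; 4 = 2·2 + 0 → 2
2 does not divide 39, so a solution does not exist.

No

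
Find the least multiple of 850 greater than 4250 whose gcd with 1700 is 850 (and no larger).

1700 = 850·2. Any t with gcd(t, 1700) = 850 is a multiple of 850, say 850s, with s coprime to 2.
Need s > 4250/850, so s ≥ 6. First s ≥ 6 with gcd(s, 2) = 1 is s = 7. Thus t = 850·7 = 5950.

5950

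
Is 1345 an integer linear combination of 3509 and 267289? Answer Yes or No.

gcd(3509, 267289): 267289 = 76·3509 + 605; 3509 = 5·605 + 484; 605 = 1·484 + 121; 484 = 4·121 + 0 → 121
121 does not divide 1345, so a solution does not exist.

No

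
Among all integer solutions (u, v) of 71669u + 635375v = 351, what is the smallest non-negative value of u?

Euclid: 635375 = 8·71669 + 62023; 71669 = 1·62023 + 9646; 62023 = 6·9646 + 4147; 9646 = 2·4147 + 1352; 4147 = 3·1352 + 91; 1352 = 14·91 + 78; 91 = 1·78 + 13; 78 = 6·13 + 0 → gcd = 13; 351 = 13·27.
Back-substitution yields 71669·(-7048) + 635375·(795) = 13, so one solution is u = -7048·27 = -190296, v = 795·27 = 21465.
Solutions in u differ by 635375/13 = 48875; the one in [0, 48875) is -190296 mod 48875 = 5204.

5204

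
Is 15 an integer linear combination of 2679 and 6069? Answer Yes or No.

gcd(2679, 6069): 6069 = 2·2679 + 711; 2679 = 3·711 + 546; 711 = 1·546 + 165; 546 = 3·165 + 51; 165 = 3·51 + 12; 51 = 4·12 + 3; 12 = 4·3 + 0 → 3
3 divides 15, so a solution exists.

Yes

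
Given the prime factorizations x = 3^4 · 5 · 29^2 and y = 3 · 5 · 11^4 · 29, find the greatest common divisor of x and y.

min exponent per shared prime: 3 · 5 · 29 = 435

435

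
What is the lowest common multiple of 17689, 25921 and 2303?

17689 = 7² · 19²; 25921 = 7² · 23²; 2303 = 7² · 47
lcm takes max exponent of each prime: 7² · 19² · 23² · 47 = 439801607

439801607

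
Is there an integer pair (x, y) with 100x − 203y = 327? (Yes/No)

By Bézout, 100x − 203y = 327 has integer solutions iff gcd(100, 203) | 327.
Euclid: 203 = 2·100 + 3; 100 = 33·3 + 1; 3 = 3·1 + 0. gcd = 1; 327 mod 1 = 0. Yes.

Yes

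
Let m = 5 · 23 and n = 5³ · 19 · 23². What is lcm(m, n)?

max exponent per prime: 5³ · 19 · 23² = 1256375

1256375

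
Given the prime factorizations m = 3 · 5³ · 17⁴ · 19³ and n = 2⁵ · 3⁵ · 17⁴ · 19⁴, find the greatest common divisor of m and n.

1718611617

min exponent per shared prime: 3 · 17⁴ · 19³ = 1718611617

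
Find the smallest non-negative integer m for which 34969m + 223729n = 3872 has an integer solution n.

1574

Reduce mod 223729: 34969m ≡ 3872 (mod 223729). With g = gcd(34969, 223729) = 121 dividing 3872, divide through: 289m ≡ 32 (mod 1849).
Since gcd(289, 1849) = 1, m ≡ 32·(289)⁻¹ ≡ 1574 (mod 1849). Smallest non-negative: 1574.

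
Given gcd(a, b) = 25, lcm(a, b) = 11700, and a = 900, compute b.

325

a·b = gcd·lcm = 25·11700 = 292500, so b = 292500/900 = 325.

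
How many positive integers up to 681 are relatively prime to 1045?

1045 = 5·11·19. Inclusion–exclusion on these primes:
681 − ⌊681/5⌋ − ⌊681/11⌋ − ⌊681/19⌋ + ⌊681/55⌋ + ⌊681/95⌋ + ⌊681/209⌋ − ⌊681/1045⌋ = 471

471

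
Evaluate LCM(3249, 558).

gcd first: 3249 = 5·558 + 459; 558 = 1·459 + 99; 459 = 4·99 + 63; 99 = 1·63 + 36; 63 = 1·36 + 27; 36 = 1·27 + 9; 27 = 3·9 + 0 → gcd = 9
lcm = 3249·558/gcd = 1812942/9 = 201438

201438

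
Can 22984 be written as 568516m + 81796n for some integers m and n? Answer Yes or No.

Yes

By Bézout, 568516m + 81796n = 22984 has integer solutions iff gcd(568516, 81796) | 22984.
Euclid: 568516 = 6·81796 + 77740; 81796 = 1·77740 + 4056; 77740 = 19·4056 + 676; 4056 = 6·676 + 0. gcd = 676; 22984 mod 676 = 0. Yes.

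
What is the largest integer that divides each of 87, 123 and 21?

gcd(87, 123): 123 = 1·87 + 36; 87 = 2·36 + 15; 36 = 2·15 + 6; 15 = 2·6 + 3; 6 = 2·3 + 0 → 3
gcd(3, 21): 21 = 7·3 + 0 → 3

3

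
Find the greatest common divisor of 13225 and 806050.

25

13225 = 5² · 23²
806050 = 2 · 5² · 7³ · 47
Common: 5² = 25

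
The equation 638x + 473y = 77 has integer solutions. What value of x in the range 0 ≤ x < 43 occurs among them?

32

Euclid: 638 = 1·473 + 165; 473 = 2·165 + 143; 165 = 1·143 + 22; 143 = 6·22 + 11; 22 = 2·11 + 0 → gcd = 11; 77 = 11·7.
Back-substitution yields 638·(-20) + 473·(27) = 11, so one solution is x = -20·7 = -140, y = 27·7 = 189.
Solutions in x differ by 473/11 = 43; the one in [0, 43) is -140 mod 43 = 32.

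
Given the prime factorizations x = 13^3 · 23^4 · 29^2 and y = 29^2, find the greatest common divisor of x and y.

min exponent per shared prime: 29^2 = 841

841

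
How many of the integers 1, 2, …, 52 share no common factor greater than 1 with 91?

41

91 = 7·13. Inclusion–exclusion on these primes:
52 − ⌊52/7⌋ − ⌊52/13⌋ + ⌊52/91⌋ = 41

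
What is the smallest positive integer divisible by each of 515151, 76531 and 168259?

801064441359

515151 = 3² · 7 · 13 · 17 · 37; 76531 = 7 · 13 · 29²; 168259 = 7 · 13 · 43²
lcm takes max exponent of each prime: 3² · 7 · 13 · 17 · 29² · 37 · 43² = 801064441359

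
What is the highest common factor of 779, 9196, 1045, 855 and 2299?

19

gcd(779, 9196): 9196 = 11·779 + 627; 779 = 1·627 + 152; 627 = 4·152 + 19; 152 = 8·19 + 0 → 19
gcd(19, 1045): 1045 = 55·19 + 0 → 19
gcd(19, 855): 855 = 45·19 + 0 → 19
gcd(19, 2299): 2299 = 121·19 + 0 → 19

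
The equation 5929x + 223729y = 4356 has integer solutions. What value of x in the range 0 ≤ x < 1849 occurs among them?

1812

Reduce mod 223729: 5929x ≡ 4356 (mod 223729). With g = gcd(5929, 223729) = 121 dividing 4356, divide through: 49x ≡ 36 (mod 1849).
Since gcd(49, 1849) = 1, x ≡ 36·(49)⁻¹ ≡ 1812 (mod 1849). Smallest non-negative: 1812.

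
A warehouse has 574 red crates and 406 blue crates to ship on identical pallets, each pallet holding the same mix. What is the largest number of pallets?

Euclid: 574 = 1·406 + 168; 406 = 2·168 + 70; 168 = 2·70 + 28; 70 = 2·28 + 14; 28 = 2·14 + 0. Last nonzero remainder: 14.

14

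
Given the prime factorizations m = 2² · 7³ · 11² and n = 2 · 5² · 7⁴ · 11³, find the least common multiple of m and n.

max exponent per prime: 2² · 5² · 7⁴ · 11³ = 319573100

319573100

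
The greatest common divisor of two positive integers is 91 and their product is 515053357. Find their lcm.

5659927

gcd·lcm = product, so lcm = 515053357/91 = 5659927.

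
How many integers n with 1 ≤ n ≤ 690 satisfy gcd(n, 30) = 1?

184

Prime factors of 30: 2, 3, 5. Count integers ≤ 690 divisible by none of them.
By inclusion–exclusion: 690 − ⌊690/2⌋ − ⌊690/3⌋ − ⌊690/5⌋ + ⌊690/6⌋ + ⌊690/10⌋ + ⌊690/15⌋ − ⌊690/30⌋ = 184.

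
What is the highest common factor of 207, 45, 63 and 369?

207 = 3² · 23; 45 = 3² · 5; 63 = 3² · 7; 369 = 3² · 41
gcd takes min exponent of each prime: 3² = 9

9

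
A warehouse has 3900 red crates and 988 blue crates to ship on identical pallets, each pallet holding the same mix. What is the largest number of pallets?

3900 = 2² · 3 · 5² · 13
988 = 2² · 13 · 19
Common: 2² · 13 = 52

52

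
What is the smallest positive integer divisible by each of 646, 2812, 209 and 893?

24714668

lcm(646, 2812) = 646·2812/gcd = 1816552/38 = 47804
lcm(47804, 209) = 47804·209/gcd = 9991036/19 = 525844
lcm(525844, 893) = 525844·893/gcd = 469578692/19 = 24714668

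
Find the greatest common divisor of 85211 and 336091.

49

85211 = 7² · 37 · 47
336091 = 7² · 19³
Common: 7² = 49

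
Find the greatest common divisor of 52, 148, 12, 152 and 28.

gcd(52, 148): 148 = 2·52 + 44; 52 = 1·44 + 8; 44 = 5·8 + 4; 8 = 2·4 + 0 → 4
gcd(4, 12): 12 = 3·4 + 0 → 4
gcd(4, 152): 152 = 38·4 + 0 → 4
gcd(4, 28): 28 = 7·4 + 0 → 4

4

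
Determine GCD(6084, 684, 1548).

36

6084 = 2² · 3² · 13²; 684 = 2² · 3² · 19; 1548 = 2² · 3² · 43
gcd takes min exponent of each prime: 2² · 3² = 36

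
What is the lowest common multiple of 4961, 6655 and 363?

lcm(4961, 6655) = 4961·6655/gcd = 33015455/121 = 272855
lcm(272855, 363) = 272855·363/gcd = 99046365/121 = 818565

818565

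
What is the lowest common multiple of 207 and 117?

2691

gcd first: 207 = 1·117 + 90; 117 = 1·90 + 27; 90 = 3·27 + 9; 27 = 3·9 + 0 → gcd = 9
lcm = 207·117/gcd = 24219/9 = 2691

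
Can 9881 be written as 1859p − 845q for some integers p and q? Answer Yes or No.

By Bézout, 1859p − 845q = 9881 has integer solutions iff gcd(1859, 845) | 9881.
Euclid: 1859 = 2·845 + 169; 845 = 5·169 + 0. gcd = 169; 9881 mod 169 = 79. No.

No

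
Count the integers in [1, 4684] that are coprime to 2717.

3724

2717 = 11·13·19. Inclusion–exclusion on these primes:
4684 − ⌊4684/11⌋ − ⌊4684/13⌋ − ⌊4684/19⌋ + ⌊4684/143⌋ + ⌊4684/209⌋ + ⌊4684/247⌋ − ⌊4684/2717⌋ = 3724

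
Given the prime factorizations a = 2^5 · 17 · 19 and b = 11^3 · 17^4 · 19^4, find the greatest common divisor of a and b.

min exponent per shared prime: 17 · 19 = 323

323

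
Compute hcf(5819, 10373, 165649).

gcd(5819, 10373): 10373 = 1·5819 + 4554; 5819 = 1·4554 + 1265; 4554 = 3·1265 + 759; 1265 = 1·759 + 506; 759 = 1·506 + 253; 506 = 2·253 + 0 → 253
gcd(253, 165649): 165649 = 654·253 + 187; 253 = 1·187 + 66; 187 = 2·66 + 55; 66 = 1·55 + 11; 55 = 5·11 + 0 → 11

11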